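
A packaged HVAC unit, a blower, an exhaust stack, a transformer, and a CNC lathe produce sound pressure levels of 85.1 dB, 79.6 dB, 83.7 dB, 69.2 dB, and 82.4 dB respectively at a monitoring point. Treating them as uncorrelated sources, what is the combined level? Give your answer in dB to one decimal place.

89.2 dB

Incoherent sources combine by intensity addition: L_total = 10·log₁₀(Σ 10^(L_i/10)).
Σ 10^(L/10) = 10^(85.1/10) + 10^(79.6/10) + 10^(83.7/10) + 10^(69.2/10) + 10^(82.4/10) = 8.313e+08.
L_total = 10·log₁₀(8.313e+08) = 89.20 dB.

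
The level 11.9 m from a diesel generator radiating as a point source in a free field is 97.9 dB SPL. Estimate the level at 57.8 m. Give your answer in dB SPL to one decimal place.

Point-source attenuation: ΔL = 20·log₁₀(r₂/r₁) = 20·log₁₀(57.8/11.9) = 13.728 dB.
L₂ = 97.9 − 20·log₁₀(57.8/11.9) = 97.9 − 13.728 = 84.17 dB SPL.

84.2 dB SPL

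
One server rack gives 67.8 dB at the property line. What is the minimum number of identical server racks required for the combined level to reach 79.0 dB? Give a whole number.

The shortfall is 79.0 − 67.8 = 11.2 dB, and N units add 10·log₁₀ N, so need 10·log₁₀ N ≥ 11.2.
N ≥ 10^(11.2/10) = 13.183, so N = 14.

14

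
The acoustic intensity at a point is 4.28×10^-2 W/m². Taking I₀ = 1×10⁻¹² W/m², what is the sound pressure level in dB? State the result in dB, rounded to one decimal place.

106.3 dB

L = 10·log₁₀(I/I₀) = 10·log₁₀(4.28×10^-2/10⁻¹²) = 10·log₁₀(4.28×10^10).
L = 10·(0.6314 + 10) = 106.31 dB.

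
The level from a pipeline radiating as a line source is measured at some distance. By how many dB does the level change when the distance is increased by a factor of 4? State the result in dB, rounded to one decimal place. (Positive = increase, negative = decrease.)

-6.0 dB

With cylindrical spreading the level changes by −10·log₁₀(r₂/r₁).
ΔL = −10·log₁₀(4) = -6.02 dB.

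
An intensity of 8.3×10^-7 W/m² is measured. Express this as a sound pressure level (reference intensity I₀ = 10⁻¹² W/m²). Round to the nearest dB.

59 dB

I/I₀ = 8.3×10^-7/10⁻¹² = 8.3×10^5, and L = 10·log₁₀(I/I₀).
L = 10·(0.9191 + 5) = 59.19 dB.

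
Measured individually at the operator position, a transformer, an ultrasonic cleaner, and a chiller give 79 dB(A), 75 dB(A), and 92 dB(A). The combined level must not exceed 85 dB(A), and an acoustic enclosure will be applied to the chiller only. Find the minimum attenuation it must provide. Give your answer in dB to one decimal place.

8.9 dB

Fixed contribution from the other sources: Σ 10^(L/10) = 10^(79/10) + 10^(75/10) = 1.111e+08 (80.46 dB(A)).
The limit corresponds to 10^(85/10) = 3.162e+08; subtracting the fixed part leaves 2.052e+08 for the chiller, i.e. 83.12 dB(A).
Required insertion loss = 92 − 83.12 = 8.88 dB.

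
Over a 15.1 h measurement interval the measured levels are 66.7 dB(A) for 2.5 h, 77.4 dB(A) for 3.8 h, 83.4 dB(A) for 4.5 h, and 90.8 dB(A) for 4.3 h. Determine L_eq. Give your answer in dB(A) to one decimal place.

Weight each interval's intensity by its duration and average over T = 15.1 h:
Σ tᵢ·10^(Lᵢ/10) = 2.5·10^(66.7/10) + 3.8·10^(77.4/10) + 4.5·10^(83.4/10) + 4.3·10^(90.8/10) = 6.375e+09.
L_eq = 10·log₁₀(6.375e+09/15.1) = 86.25 dB(A).

86.3 dB(A)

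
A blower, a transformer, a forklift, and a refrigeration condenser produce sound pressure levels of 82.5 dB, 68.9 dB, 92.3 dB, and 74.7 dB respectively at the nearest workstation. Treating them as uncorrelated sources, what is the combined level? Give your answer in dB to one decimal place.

92.8 dB

Incoherent sources combine by intensity addition: L_total = 10·log₁₀(Σ 10^(L_i/10)).
Σ 10^(L/10) = 10^(82.5/10) + 10^(68.9/10) + 10^(92.3/10) + 10^(74.7/10) = 1.913e+09.
L_total = 10·log₁₀(1.913e+09) = 92.82 dB.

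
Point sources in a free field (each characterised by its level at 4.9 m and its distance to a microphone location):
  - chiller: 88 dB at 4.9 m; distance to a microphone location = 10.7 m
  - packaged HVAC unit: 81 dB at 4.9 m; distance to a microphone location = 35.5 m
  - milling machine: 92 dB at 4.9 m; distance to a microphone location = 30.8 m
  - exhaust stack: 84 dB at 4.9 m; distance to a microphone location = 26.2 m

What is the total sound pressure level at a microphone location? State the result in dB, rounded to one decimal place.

82.6 dB

Apply inverse-square spreading to bring every level to the receiver, then sum 10^(L/10).
chiller: 88 − 20·log₁₀(10.7/4.9) = 88 − 6.78 = 81.22 dB.
packaged HVAC unit: 81 − 20·log₁₀(35.5/4.9) = 81 − 17.20 = 63.80 dB.
milling machine: 92 − 20·log₁₀(30.8/4.9) = 92 − 15.97 = 76.03 dB.
exhaust stack: 84 − 20·log₁₀(26.2/4.9) = 84 − 14.56 = 69.44 dB.
Σ 10^(L/10) = 1.836e+08 → L_total = 10·log₁₀(1.836e+08) = 82.64 dB.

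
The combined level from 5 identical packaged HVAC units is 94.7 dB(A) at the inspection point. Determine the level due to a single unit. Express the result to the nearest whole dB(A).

88 dB(A)

5 equal contributions raise the level by 10·log₁₀ 5 = 6.990 dB, so each unit alone gives 94.7 − 6.990.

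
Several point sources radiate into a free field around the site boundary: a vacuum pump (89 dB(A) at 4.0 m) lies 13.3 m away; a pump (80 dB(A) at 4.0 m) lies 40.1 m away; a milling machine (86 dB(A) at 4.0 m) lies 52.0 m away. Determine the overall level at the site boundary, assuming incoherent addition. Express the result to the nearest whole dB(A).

79 dB(A)

First find each source's level at the receiver (point-source: −20·log₁₀(r/r_ref)), then combine on an intensity basis.
vacuum pump: 89 − 20·log₁₀(13.3/4.0) = 89 − 10.44 = 78.56 dB(A).
pump: 80 − 20·log₁₀(40.1/4.0) = 80 − 20.02 = 59.98 dB(A).
milling machine: 86 − 20·log₁₀(52.0/4.0) = 86 − 22.28 = 63.72 dB(A).
Σ 10^(L/10) = 7.520e+07 → L_total = 10·log₁₀(7.520e+07) = 78.76 dB(A).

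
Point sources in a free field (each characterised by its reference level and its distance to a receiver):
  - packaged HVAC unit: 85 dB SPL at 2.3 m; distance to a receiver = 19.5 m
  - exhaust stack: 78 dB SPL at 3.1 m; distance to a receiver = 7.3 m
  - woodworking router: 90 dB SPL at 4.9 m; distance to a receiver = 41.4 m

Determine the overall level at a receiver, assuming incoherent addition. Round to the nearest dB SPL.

75 dB SPL

Propagate each source to the receiver with L = L_ref − 20·log₁₀(r/r_ref), then add intensities.
packaged HVAC unit: 85 − 20·log₁₀(19.5/2.3) = 85 − 18.57 = 66.43 dB SPL.
exhaust stack: 78 − 20·log₁₀(7.3/3.1) = 78 − 7.44 = 70.56 dB SPL.
woodworking router: 90 − 20·log₁₀(41.4/4.9) = 90 − 18.54 = 71.46 dB SPL.
Σ 10^(L/10) = 2.979e+07 → L_total = 10·log₁₀(2.979e+07) = 74.74 dB SPL.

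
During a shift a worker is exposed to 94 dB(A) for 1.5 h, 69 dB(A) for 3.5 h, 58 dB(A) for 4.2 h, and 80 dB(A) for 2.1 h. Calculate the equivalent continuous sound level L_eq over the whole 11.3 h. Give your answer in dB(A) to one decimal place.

L_eq = 10·log₁₀[(1/T)·Σ tᵢ·10^(Lᵢ/10)] with T = 11.3 h.
Σ tᵢ·10^(Lᵢ/10) = 1.5·10^(94/10) + 3.5·10^(69/10) + 4.2·10^(58/10) + 2.1·10^(80/10) = 4.008e+09.
L_eq = 10·log₁₀(4.008e+09/11.3) = 85.50 dB(A).

85.5 dB(A)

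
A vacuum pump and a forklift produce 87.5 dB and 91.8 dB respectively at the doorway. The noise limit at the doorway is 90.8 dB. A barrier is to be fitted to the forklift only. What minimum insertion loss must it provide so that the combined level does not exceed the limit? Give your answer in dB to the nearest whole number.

4 dB

The untreated sources together contribute 10^(87.5/10) = 5.623e+08, i.e. 87.50 dB.
The limit corresponds to 10^(90.8/10) = 1.202e+09; subtracting the fixed part leaves 6.399e+08 for the forklift, i.e. 88.06 dB.
Required insertion loss = 91.8 − 88.06 = 3.74 dB.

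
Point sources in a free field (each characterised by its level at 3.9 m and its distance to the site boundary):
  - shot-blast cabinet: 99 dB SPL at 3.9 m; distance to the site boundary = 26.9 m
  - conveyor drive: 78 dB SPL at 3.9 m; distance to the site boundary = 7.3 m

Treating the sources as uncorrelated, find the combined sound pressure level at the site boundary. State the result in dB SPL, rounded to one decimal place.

Propagate each source to the receiver with L = L_ref − 20·log₁₀(r/r_ref), then add intensities.
shot-blast cabinet: 99 − 20·log₁₀(26.9/3.9) = 99 − 16.77 = 82.23 dB SPL.
conveyor drive: 78 − 20·log₁₀(7.3/3.9) = 78 − 5.45 = 72.55 dB SPL.
Σ 10^(L/10) = 1.850e+08 → L_total = 10·log₁₀(1.850e+08) = 82.67 dB SPL.

82.7 dB SPL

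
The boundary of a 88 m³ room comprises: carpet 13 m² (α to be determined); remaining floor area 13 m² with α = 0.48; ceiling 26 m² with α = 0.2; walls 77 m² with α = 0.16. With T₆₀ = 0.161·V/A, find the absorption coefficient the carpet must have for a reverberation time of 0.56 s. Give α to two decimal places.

0.12

A = 0.161·V/T₆₀ = 0.161·88/0.56 = 25.30 m² sabins.
Absorption from the other surfaces = 13·0.48 + 26·0.2 + 77·0.16 = 23.76 m², so the carpet must supply 1.54 m² over 13 m².
α = 1.54/13 = 0.118.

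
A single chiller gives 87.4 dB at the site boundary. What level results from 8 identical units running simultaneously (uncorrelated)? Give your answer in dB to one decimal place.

96.4 dB

L_total = L₁ + 10·log₁₀ N for N identical incoherent sources.
L_total = 87.4 + 10·log₁₀(8) = 87.4 + 9.031 = 96.43 dB.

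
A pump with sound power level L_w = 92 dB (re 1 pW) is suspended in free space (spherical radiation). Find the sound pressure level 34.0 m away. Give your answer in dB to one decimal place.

50.4 dB

L_p = L_w − 10·log₁₀(4π·r²) with r = 34.0 m.
4π·r² = 1.453e+04 m², 10·log₁₀ of that is 41.622 dB.
L_p = 92 − 41.622 = 50.38 dB.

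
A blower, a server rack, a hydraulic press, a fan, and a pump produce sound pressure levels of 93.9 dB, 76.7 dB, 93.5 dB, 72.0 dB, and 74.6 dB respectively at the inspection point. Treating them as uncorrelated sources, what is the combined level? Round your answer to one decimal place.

Incoherent sources combine by intensity addition: L_total = 10·log₁₀(Σ 10^(L_i/10)).
Σ 10^(L/10) = 10^(93.9/10) + 10^(76.7/10) + 10^(93.5/10) + 10^(72.0/10) + 10^(74.6/10) = 4.785e+09.
L_total = 10·log₁₀(4.785e+09) = 96.80 dB.

96.8 dB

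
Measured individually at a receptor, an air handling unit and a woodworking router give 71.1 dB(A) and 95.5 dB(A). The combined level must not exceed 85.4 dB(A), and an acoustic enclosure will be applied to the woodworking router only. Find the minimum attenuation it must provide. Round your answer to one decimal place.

Fixed contribution from the other source: Σ 10^(L/10) = 10^(71.1/10) = 1.288e+07 (71.10 dB(A)).
The limit corresponds to 10^(85.4/10) = 3.467e+08; subtracting the fixed part leaves 3.339e+08 for the woodworking router, i.e. 85.24 dB(A).
So the woodworking router must be reduced from 95.5 to 85.24 dB(A): IL = 10.26 dB.

10.3 dB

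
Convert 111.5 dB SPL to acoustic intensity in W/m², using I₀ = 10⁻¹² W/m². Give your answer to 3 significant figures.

L = 10·log₁₀(I/I₀) ⇒ I = I₀·10^(L/10) = 10⁻¹² × 10^11.15.

0.141 W/m²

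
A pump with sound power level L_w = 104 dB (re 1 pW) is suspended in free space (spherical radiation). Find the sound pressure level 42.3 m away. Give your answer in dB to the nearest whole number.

The power spreads over a sphere of area 4π·r², so L_p = L_w − 10·log₁₀(4π·r²).
4π·r² = 2.248e+04 m², 10·log₁₀ of that is 43.519 dB.
L_p = 104 − 43.519 = 60.48 dB.

60 dB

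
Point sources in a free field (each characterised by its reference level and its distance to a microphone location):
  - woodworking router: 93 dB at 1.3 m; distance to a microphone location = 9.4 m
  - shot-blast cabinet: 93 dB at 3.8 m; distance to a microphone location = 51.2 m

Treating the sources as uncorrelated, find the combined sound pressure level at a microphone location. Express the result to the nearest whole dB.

77 dB

First find each source's level at the receiver (point-source: −20·log₁₀(r/r_ref)), then combine on an intensity basis.
woodworking router: 93 − 20·log₁₀(9.4/1.3) = 93 − 17.18 = 75.82 dB.
shot-blast cabinet: 93 − 20·log₁₀(51.2/3.8) = 93 − 22.59 = 70.41 dB.
Σ 10^(L/10) = 4.915e+07 → L_total = 10·log₁₀(4.915e+07) = 76.92 dB.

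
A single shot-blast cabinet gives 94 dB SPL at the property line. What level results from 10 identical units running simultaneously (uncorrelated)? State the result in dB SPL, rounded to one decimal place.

With 10 equal, uncorrelated contributions the intensity is 10× that of one unit, giving a rise of 10·log₁₀ 10.
L_total = 94 + 10·log₁₀(10) = 94 + 10.000 = 104.00 dB SPL.

104.0 dB SPL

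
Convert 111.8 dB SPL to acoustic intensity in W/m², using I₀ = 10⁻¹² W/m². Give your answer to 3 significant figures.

0.151 W/m²

L = 10·log₁₀(I/I₀) ⇒ I = I₀·10^(L/10) = 10⁻¹² × 10^11.18.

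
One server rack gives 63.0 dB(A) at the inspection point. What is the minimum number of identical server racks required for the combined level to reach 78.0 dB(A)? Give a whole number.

The shortfall is 78.0 − 63.0 = 15.0 dB, and N units add 10·log₁₀ N, so need 10·log₁₀ N ≥ 15.0.
N ≥ 10^(15.0/10) = 31.623, so N = 32.

32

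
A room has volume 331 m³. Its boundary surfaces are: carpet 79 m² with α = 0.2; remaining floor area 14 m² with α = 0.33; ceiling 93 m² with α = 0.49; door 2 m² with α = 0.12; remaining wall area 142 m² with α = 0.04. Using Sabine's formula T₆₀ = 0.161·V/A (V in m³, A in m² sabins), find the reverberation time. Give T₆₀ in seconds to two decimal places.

0.74 s

Total absorption A = 79·0.2 + 14·0.33 + 93·0.49 + 2·0.12 + 142·0.04 = 71.91 m² sabins.
T₆₀ = 0.161 × 331 / 71.91 = 0.741 s.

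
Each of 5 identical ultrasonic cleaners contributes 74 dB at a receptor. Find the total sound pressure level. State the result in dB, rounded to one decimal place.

N identical incoherent sources raise the level by 10·log₁₀ N.
L_total = 74 + 10·log₁₀(5) = 74 + 6.990 = 80.99 dB.

81.0 dB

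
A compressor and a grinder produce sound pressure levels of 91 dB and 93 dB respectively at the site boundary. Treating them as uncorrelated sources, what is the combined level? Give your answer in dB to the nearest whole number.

95 dB

For uncorrelated sources the intensities add, so convert each level to linear form, sum, and take 10·log₁₀ of the total.
Σ 10^(L/10) = 10^(91/10) + 10^(93/10) = 3.254e+09.
L_total = 10·log₁₀(3.254e+09) = 95.12 dB.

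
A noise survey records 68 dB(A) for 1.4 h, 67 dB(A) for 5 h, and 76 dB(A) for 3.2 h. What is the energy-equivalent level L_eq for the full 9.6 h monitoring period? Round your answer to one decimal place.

72.3 dB(A)

L_eq = 10·log₁₀[(1/T)·Σ tᵢ·10^(Lᵢ/10)] with T = 9.6 h.
Σ tᵢ·10^(Lᵢ/10) = 1.4·10^(68/10) + 5·10^(67/10) + 3.2·10^(76/10) = 1.613e+08.
L_eq = 10·log₁₀(1.613e+08/9.6) = 72.25 dB(A).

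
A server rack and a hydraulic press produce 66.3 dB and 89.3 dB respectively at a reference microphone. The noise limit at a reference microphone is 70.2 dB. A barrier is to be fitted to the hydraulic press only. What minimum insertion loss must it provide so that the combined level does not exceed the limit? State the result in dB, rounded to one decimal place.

21.4 dB

Fixed contribution from the other source: Σ 10^(L/10) = 10^(66.3/10) = 4.266e+06 (66.30 dB).
To meet 70.2 dB overall, the treated hydraulic press may contribute at most 10^(70.2/10) − 4.266e+06 = 6.205e+06, i.e. 67.93 dB.
Required insertion loss = 89.3 − 67.93 = 21.37 dB.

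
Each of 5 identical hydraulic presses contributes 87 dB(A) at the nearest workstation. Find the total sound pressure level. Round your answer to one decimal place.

N identical incoherent sources raise the level by 10·log₁₀ N.
L_total = 87 + 10·log₁₀(5) = 87 + 6.990 = 93.99 dB(A).

94.0 dB(A)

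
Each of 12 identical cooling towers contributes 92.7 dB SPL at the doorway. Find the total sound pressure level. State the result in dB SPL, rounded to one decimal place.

103.5 dB SPL

With 12 equal, uncorrelated contributions the intensity is 12× that of one unit, giving a rise of 10·log₁₀ 12.
L_total = 92.7 + 10·log₁₀(12) = 92.7 + 10.792 = 103.49 dB SPL.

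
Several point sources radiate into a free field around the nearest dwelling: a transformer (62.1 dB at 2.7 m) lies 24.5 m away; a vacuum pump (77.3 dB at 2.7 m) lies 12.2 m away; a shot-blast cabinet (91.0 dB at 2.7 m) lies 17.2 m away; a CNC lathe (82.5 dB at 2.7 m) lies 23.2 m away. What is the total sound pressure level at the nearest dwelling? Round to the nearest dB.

Propagate each source to the receiver with L = L_ref − 20·log₁₀(r/r_ref), then add intensities.
transformer: 62.1 − 20·log₁₀(24.5/2.7) = 62.1 − 19.16 = 42.94 dB.
vacuum pump: 77.3 − 20·log₁₀(12.2/2.7) = 77.3 − 13.10 = 64.20 dB.
shot-blast cabinet: 91.0 − 20·log₁₀(17.2/2.7) = 91.0 − 16.08 = 74.92 dB.
CNC lathe: 82.5 − 20·log₁₀(23.2/2.7) = 82.5 − 18.68 = 63.82 dB.
Σ 10^(L/10) = 3.608e+07 → L_total = 10·log₁₀(3.608e+07) = 75.57 dB.

76 dB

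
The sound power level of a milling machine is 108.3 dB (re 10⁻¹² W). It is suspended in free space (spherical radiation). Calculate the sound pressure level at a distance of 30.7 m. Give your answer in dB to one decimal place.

67.6 dB

L_p = L_w − 10·log₁₀(4π·r²) with r = 30.7 m.
4π·r² = 1.184e+04 m², 10·log₁₀ of that is 40.735 dB.
L_p = 108.3 − 40.735 = 67.57 dB.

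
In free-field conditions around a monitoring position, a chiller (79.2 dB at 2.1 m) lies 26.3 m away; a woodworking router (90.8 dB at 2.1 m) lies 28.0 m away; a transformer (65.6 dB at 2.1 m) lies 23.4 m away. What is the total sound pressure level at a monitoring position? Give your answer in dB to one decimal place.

68.6 dB

Propagate each source to the receiver with L = L_ref − 20·log₁₀(r/r_ref), then add intensities.
chiller: 79.2 − 20·log₁₀(26.3/2.1) = 79.2 − 21.95 = 57.25 dB.
woodworking router: 90.8 − 20·log₁₀(28.0/2.1) = 90.8 − 22.50 = 68.30 dB.
transformer: 65.6 − 20·log₁₀(23.4/2.1) = 65.6 − 20.94 = 44.66 dB.
Σ 10^(L/10) = 7.322e+06 → L_total = 10·log₁₀(7.322e+06) = 68.65 dB.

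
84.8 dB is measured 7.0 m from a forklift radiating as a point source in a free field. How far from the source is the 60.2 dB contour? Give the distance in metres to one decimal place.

The 24.6 dB drop corresponds to a distance ratio of 10^(24.6/20) for a point source.
r₂ = 7.0·10^((84.8−60.2)/20) = 7.0·10^(24.6/20) = 118.88 m.

118.9 m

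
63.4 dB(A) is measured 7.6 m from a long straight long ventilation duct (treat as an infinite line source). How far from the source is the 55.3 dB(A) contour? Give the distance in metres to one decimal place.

49.1 m

For a line source L₁ − L₂ = 10·log₁₀(r₂/r₁), so r₂ = r₁·10^((L₁−L₂)/10).
r₂ = 7.6·10^((63.4−55.3)/10) = 7.6·10^(8.1/10) = 49.07 m.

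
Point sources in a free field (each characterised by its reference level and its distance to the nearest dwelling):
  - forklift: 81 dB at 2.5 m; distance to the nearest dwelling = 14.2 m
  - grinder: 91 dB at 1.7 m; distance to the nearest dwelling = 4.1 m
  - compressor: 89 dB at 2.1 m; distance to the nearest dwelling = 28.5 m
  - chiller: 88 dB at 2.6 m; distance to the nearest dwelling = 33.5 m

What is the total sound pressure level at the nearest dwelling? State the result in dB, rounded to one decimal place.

83.6 dB

Propagate each source to the receiver with L = L_ref − 20·log₁₀(r/r_ref), then add intensities.
forklift: 81 − 20·log₁₀(14.2/2.5) = 81 − 15.09 = 65.91 dB.
grinder: 91 − 20·log₁₀(4.1/1.7) = 91 − 7.65 = 83.35 dB.
compressor: 89 − 20·log₁₀(28.5/2.1) = 89 − 22.65 = 66.35 dB.
chiller: 88 − 20·log₁₀(33.5/2.6) = 88 − 22.20 = 65.80 dB.
Σ 10^(L/10) = 2.285e+08 → L_total = 10·log₁₀(2.285e+08) = 83.59 dB.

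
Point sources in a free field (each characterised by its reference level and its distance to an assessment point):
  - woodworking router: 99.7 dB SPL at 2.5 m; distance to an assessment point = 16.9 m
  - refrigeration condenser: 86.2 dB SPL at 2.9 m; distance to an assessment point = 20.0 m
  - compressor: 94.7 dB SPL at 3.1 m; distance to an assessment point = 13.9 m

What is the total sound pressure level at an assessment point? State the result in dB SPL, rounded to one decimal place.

Propagate each source to the receiver with L = L_ref − 20·log₁₀(r/r_ref), then add intensities.
woodworking router: 99.7 − 20·log₁₀(16.9/2.5) = 99.7 − 16.60 = 83.10 dB SPL.
refrigeration condenser: 86.2 − 20·log₁₀(20.0/2.9) = 86.2 − 16.77 = 69.43 dB SPL.
compressor: 94.7 − 20·log₁₀(13.9/3.1) = 94.7 − 13.03 = 81.67 dB SPL.
Σ 10^(L/10) = 3.598e+08 → L_total = 10·log₁₀(3.598e+08) = 85.56 dB SPL.

85.6 dB SPL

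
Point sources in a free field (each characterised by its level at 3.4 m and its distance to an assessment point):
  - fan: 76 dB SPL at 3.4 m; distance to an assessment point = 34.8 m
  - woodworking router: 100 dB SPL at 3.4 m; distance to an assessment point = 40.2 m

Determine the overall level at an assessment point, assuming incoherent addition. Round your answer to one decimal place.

78.6 dB SPL

First find each source's level at the receiver (point-source: −20·log₁₀(r/r_ref)), then combine on an intensity basis.
fan: 76 − 20·log₁₀(34.8/3.4) = 76 − 20.20 = 55.80 dB SPL.
woodworking router: 100 − 20·log₁₀(40.2/3.4) = 100 − 21.45 = 78.55 dB SPL.
Σ 10^(L/10) = 7.191e+07 → L_total = 10·log₁₀(7.191e+07) = 78.57 dB SPL.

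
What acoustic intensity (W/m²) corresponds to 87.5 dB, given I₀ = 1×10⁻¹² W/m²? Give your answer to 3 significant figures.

I/I₀ = 10^(87.5/10) = 5.623e+08, so I = 5.623e+08 × 10⁻¹² W/m².

0.000562 W/m²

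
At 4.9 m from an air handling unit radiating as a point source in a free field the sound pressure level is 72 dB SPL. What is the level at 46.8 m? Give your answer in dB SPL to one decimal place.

Spherical spreading from a point source gives a 20·log₁₀(r₂/r₁) drop.
L₂ = 72 − 20·log₁₀(46.8/4.9) = 72 − 19.601 = 52.40 dB SPL.

52.4 dB SPL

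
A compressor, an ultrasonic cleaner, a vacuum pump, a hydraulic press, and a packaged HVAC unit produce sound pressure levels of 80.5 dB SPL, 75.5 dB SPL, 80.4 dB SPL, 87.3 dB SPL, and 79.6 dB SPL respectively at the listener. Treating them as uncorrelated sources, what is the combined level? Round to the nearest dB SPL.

89 dB SPL

For uncorrelated sources the intensities add, so convert each level to linear form, sum, and take 10·log₁₀ of the total.
Σ 10^(L/10) = 10^(80.5/10) + 10^(75.5/10) + 10^(80.4/10) + 10^(87.3/10) + 10^(79.6/10) = 8.856e+08.
L_total = 10·log₁₀(8.856e+08) = 89.47 dB SPL.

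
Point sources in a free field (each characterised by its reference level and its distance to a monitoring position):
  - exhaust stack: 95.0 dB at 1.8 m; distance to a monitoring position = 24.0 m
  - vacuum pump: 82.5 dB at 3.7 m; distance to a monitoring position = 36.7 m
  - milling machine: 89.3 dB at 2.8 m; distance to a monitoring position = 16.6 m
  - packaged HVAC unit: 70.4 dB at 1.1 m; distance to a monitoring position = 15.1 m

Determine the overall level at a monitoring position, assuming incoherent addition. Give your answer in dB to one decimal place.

76.4 dB

Apply inverse-square spreading to bring every level to the receiver, then sum 10^(L/10).
exhaust stack: 95.0 − 20·log₁₀(24.0/1.8) = 95.0 − 22.50 = 72.50 dB.
vacuum pump: 82.5 − 20·log₁₀(36.7/3.7) = 82.5 − 19.93 = 62.57 dB.
milling machine: 89.3 − 20·log₁₀(16.6/2.8) = 89.3 − 15.46 = 73.84 dB.
packaged HVAC unit: 70.4 − 20·log₁₀(15.1/1.1) = 70.4 − 22.75 = 47.65 dB.
Σ 10^(L/10) = 4.387e+07 → L_total = 10·log₁₀(4.387e+07) = 76.42 dB.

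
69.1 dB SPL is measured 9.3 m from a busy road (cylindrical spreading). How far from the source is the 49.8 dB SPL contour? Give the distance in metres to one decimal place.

791.6 m

For a line source L₁ − L₂ = 10·log₁₀(r₂/r₁), so r₂ = r₁·10^((L₁−L₂)/10).
r₂ = 9.3·10^((69.1−49.8)/10) = 9.3·10^(19.3/10) = 791.56 m.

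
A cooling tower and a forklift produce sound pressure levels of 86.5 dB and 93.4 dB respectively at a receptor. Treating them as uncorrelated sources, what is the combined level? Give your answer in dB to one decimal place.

Incoherent sources combine by intensity addition: L_total = 10·log₁₀(Σ 10^(L_i/10)).
Σ 10^(L/10) = 10^(86.5/10) + 10^(93.4/10) = 2.634e+09.
L_total = 10·log₁₀(2.634e+09) = 94.21 dB.

94.2 dB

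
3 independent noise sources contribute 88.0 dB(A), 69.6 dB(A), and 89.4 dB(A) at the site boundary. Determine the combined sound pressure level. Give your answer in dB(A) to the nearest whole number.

For uncorrelated sources the intensities add, so convert each level to linear form, sum, and take 10·log₁₀ of the total.
Σ 10^(L/10) = 10^(88.0/10) + 10^(69.6/10) + 10^(89.4/10) = 1.511e+09.
L_total = 10·log₁₀(1.511e+09) = 91.79 dB(A).

92 dB(A)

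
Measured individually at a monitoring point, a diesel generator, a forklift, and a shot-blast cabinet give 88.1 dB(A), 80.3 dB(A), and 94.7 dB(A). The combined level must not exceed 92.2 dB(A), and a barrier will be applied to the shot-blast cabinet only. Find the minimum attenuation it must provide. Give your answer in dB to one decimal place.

The untreated sources together contribute 10^(88.1/10) + 10^(80.3/10) = 7.528e+08, i.e. 88.77 dB(A).
To meet 92.2 dB(A) overall, the treated shot-blast cabinet may contribute at most 10^(92.2/10) − 7.528e+08 = 9.068e+08, i.e. 89.58 dB(A).
So the shot-blast cabinet must be reduced from 94.7 to 89.58 dB(A): IL = 5.12 dB.

5.1 dB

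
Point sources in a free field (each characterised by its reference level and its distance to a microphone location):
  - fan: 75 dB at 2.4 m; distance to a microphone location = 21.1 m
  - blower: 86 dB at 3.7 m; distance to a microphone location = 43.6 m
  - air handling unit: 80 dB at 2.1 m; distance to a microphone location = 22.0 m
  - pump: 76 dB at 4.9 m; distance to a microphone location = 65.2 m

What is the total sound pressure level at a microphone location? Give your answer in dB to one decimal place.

66.4 dB

Apply inverse-square spreading to bring every level to the receiver, then sum 10^(L/10).
fan: 75 − 20·log₁₀(21.1/2.4) = 75 − 18.88 = 56.12 dB.
blower: 86 − 20·log₁₀(43.6/3.7) = 86 − 21.43 = 64.57 dB.
air handling unit: 80 − 20·log₁₀(22.0/2.1) = 80 − 20.40 = 59.60 dB.
pump: 76 − 20·log₁₀(65.2/4.9) = 76 − 22.48 = 53.52 dB.
Σ 10^(L/10) = 4.412e+06 → L_total = 10·log₁₀(4.412e+06) = 66.45 dB.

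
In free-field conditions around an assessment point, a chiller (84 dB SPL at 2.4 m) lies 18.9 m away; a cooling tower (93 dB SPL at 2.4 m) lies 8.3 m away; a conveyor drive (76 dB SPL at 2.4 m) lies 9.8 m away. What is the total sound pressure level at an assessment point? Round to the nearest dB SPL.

82 dB SPL

Apply inverse-square spreading to bring every level to the receiver, then sum 10^(L/10).
chiller: 84 − 20·log₁₀(18.9/2.4) = 84 − 17.93 = 66.07 dB SPL.
cooling tower: 93 − 20·log₁₀(8.3/2.4) = 93 − 10.78 = 82.22 dB SPL.
conveyor drive: 76 − 20·log₁₀(9.8/2.4) = 76 − 12.22 = 63.78 dB SPL.
Σ 10^(L/10) = 1.733e+08 → L_total = 10·log₁₀(1.733e+08) = 82.39 dB SPL.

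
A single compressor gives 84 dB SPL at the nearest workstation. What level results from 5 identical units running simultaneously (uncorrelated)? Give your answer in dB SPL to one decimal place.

N identical incoherent sources raise the level by 10·log₁₀ N.
L_total = 84 + 10·log₁₀(5) = 84 + 6.990 = 90.99 dB SPL.

91.0 dB SPL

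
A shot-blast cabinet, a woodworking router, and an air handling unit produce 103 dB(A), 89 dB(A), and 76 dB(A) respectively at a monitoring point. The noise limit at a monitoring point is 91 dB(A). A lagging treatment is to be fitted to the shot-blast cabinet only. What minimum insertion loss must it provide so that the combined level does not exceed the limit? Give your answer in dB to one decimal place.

16.7 dB

The untreated sources together contribute 10^(89/10) + 10^(76/10) = 8.341e+08, i.e. 89.21 dB(A).
To meet 91 dB(A) overall, the treated shot-blast cabinet may contribute at most 10^(91/10) − 8.341e+08 = 4.248e+08, i.e. 86.28 dB(A).
So the shot-blast cabinet must be reduced from 103 to 86.28 dB(A): IL = 16.72 dB.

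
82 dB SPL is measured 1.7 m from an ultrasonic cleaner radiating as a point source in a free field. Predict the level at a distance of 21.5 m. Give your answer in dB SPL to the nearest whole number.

60 dB SPL

Spherical spreading from a point source gives a 20·log₁₀(r₂/r₁) drop.
L₂ = 82 − 20·log₁₀(21.5/1.7) = 82 − 22.040 = 59.96 dB SPL.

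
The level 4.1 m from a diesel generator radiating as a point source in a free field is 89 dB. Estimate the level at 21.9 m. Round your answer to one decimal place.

For a point source, L₂ = L₁ − 20·log₁₀(r₂/r₁).
L₂ = 89 − 20·log₁₀(21.9/4.1) = 89 − 14.553 = 74.45 dB.

74.4 dB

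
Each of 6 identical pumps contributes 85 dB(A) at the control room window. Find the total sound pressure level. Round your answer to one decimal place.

92.8 dB(A)

With 6 equal, uncorrelated contributions the intensity is 6× that of one unit, giving a rise of 10·log₁₀ 6.
L_total = 85 + 10·log₁₀(6) = 85 + 7.782 = 92.78 dB(A).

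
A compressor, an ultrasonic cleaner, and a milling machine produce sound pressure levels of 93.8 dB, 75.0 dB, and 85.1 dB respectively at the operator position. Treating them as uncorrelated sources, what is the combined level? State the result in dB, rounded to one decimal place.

94.4 dB

Incoherent sources combine by intensity addition: L_total = 10·log₁₀(Σ 10^(L_i/10)).
Σ 10^(L/10) = 10^(93.8/10) + 10^(75.0/10) + 10^(85.1/10) = 2.754e+09.
L_total = 10·log₁₀(2.754e+09) = 94.40 dB.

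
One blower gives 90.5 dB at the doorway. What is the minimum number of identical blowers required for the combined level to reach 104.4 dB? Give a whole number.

Need L₁ + 10·log₁₀ N ≥ 104.4, i.e. log₁₀ N ≥ 1.39.
N ≥ 10^(13.9/10) = 24.547, so N = 25.

25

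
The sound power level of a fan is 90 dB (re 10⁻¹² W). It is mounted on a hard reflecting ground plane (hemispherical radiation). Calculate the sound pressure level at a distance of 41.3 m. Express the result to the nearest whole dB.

L_p = L_w − 10·log₁₀(2π·r²) with r = 41.3 m.
2π·r² = 1.072e+04 m², 10·log₁₀ of that is 40.301 dB.
L_p = 90 − 40.301 = 49.70 dB.

50 dB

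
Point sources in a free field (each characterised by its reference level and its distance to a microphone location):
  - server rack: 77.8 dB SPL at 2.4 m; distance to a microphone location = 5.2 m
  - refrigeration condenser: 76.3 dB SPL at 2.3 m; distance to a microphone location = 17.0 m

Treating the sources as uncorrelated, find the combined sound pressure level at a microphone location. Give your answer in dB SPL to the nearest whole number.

71 dB SPL

Apply inverse-square spreading to bring every level to the receiver, then sum 10^(L/10).
server rack: 77.8 − 20·log₁₀(5.2/2.4) = 77.8 − 6.72 = 71.08 dB SPL.
refrigeration condenser: 76.3 − 20·log₁₀(17.0/2.3) = 76.3 − 17.37 = 58.93 dB SPL.
Σ 10^(L/10) = 1.362e+07 → L_total = 10·log₁₀(1.362e+07) = 71.34 dB SPL.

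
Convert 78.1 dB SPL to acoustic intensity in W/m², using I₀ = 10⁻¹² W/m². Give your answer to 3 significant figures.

6.46e-05 W/m²

L = 10·log₁₀(I/I₀) ⇒ I = I₀·10^(L/10) = 10⁻¹² × 10^7.81.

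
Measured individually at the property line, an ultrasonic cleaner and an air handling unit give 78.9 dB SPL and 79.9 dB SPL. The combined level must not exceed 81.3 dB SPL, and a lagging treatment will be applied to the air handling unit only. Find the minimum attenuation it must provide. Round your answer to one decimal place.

Fixed contribution from the other source: Σ 10^(L/10) = 10^(78.9/10) = 7.762e+07 (78.90 dB SPL).
The limit corresponds to 10^(81.3/10) = 1.349e+08; subtracting the fixed part leaves 5.727e+07 for the air handling unit, i.e. 77.58 dB SPL.
Required insertion loss = 79.9 − 77.58 = 2.32 dB.

2.3 dB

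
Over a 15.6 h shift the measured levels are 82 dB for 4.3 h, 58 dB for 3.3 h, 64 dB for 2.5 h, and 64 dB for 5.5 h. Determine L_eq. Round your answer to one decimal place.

76.5 dB

The energy average is taken in the linear domain: L_eq = 10·log₁₀[(Σ tᵢ·10^(Lᵢ/10))/T], T = 15.6 h.
Σ tᵢ·10^(Lᵢ/10) = 4.3·10^(82/10) + 3.3·10^(58/10) + 2.5·10^(64/10) + 5.5·10^(64/10) = 7.037e+08.
L_eq = 10·log₁₀(7.037e+08/15.6) = 76.54 dB.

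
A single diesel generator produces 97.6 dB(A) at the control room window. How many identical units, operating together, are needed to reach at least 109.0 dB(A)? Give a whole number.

14

The shortfall is 109.0 − 97.6 = 11.4 dB, and N units add 10·log₁₀ N, so need 10·log₁₀ N ≥ 11.4.
N ≥ 10^(11.4/10) = 13.804, so N = 14.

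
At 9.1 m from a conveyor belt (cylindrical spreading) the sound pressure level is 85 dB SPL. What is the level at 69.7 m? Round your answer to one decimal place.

76.2 dB SPL

For a line source, L₂ = L₁ − 10·log₁₀(r₂/r₁).
L₂ = 85 − 10·log₁₀(69.7/9.1) = 85 − 8.842 = 76.16 dB SPL.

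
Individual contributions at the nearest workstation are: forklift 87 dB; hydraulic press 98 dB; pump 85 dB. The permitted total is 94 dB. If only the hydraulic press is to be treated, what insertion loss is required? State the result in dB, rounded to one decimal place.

5.7 dB

Fixed contribution from the other sources: Σ 10^(L/10) = 10^(87/10) + 10^(85/10) = 8.174e+08 (89.12 dB).
To meet 94 dB overall, the treated hydraulic press may contribute at most 10^(94/10) − 8.174e+08 = 1.694e+09, i.e. 92.29 dB.
So the hydraulic press must be reduced from 98 to 92.29 dB: IL = 5.71 dB.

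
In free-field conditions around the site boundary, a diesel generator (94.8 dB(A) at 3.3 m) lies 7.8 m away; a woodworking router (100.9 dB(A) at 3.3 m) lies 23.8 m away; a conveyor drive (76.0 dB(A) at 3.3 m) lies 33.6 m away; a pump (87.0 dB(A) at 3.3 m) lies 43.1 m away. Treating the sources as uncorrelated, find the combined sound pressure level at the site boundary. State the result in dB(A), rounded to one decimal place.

88.9 dB(A)

First find each source's level at the receiver (point-source: −20·log₁₀(r/r_ref)), then combine on an intensity basis.
diesel generator: 94.8 − 20·log₁₀(7.8/3.3) = 94.8 − 7.47 = 87.33 dB(A).
woodworking router: 100.9 − 20·log₁₀(23.8/3.3) = 100.9 − 17.16 = 83.74 dB(A).
conveyor drive: 76.0 − 20·log₁₀(33.6/3.3) = 76.0 − 20.16 = 55.84 dB(A).
pump: 87.0 − 20·log₁₀(43.1/3.3) = 87.0 − 22.32 = 64.68 dB(A).
Σ 10^(L/10) = 7.804e+08 → L_total = 10·log₁₀(7.804e+08) = 88.92 dB(A).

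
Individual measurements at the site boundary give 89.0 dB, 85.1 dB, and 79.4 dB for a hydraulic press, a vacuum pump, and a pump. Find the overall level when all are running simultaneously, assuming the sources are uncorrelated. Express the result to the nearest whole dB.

91 dB

Incoherent sources combine by intensity addition: L_total = 10·log₁₀(Σ 10^(L_i/10)).
Σ 10^(L/10) = 10^(89.0/10) + 10^(85.1/10) + 10^(79.4/10) = 1.205e+09.
L_total = 10·log₁₀(1.205e+09) = 90.81 dB.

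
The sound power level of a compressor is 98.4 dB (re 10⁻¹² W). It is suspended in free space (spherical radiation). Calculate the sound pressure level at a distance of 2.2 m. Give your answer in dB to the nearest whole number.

81 dB

Free-field spherical radiation: L_p = L_w − 10·log₁₀(4π·r²), r = 2.2 m.
4π·r² = 60.82 m², 10·log₁₀ of that is 17.841 dB.
L_p = 98.4 − 17.841 = 80.56 dB.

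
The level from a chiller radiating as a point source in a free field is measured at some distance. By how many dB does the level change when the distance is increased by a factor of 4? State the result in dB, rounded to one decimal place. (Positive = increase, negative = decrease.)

Point-source spreading: ΔL = −20·log₁₀(r₂/r₁).
ΔL = −20·log₁₀(4) = -12.04 dB.

-12.0 dB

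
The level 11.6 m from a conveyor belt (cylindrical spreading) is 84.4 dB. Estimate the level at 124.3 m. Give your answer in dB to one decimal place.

Cylindrical spreading from a line source gives a 10·log₁₀(r₂/r₁) drop.
L₂ = 84.4 − 10·log₁₀(124.3/11.6) = 84.4 − 10.300 = 74.10 dB.

74.1 dB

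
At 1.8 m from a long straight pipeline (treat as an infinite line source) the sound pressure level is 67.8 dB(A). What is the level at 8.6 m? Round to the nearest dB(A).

For a line source, L₂ = L₁ − 10·log₁₀(r₂/r₁).
L₂ = 67.8 − 10·log₁₀(8.6/1.8) = 67.8 − 6.792 = 61.01 dB(A).

61 dB(A)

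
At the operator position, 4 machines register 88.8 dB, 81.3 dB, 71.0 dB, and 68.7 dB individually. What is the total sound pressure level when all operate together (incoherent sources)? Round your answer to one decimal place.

89.6 dB

For uncorrelated sources the intensities add, so convert each level to linear form, sum, and take 10·log₁₀ of the total.
Σ 10^(L/10) = 10^(88.8/10) + 10^(81.3/10) + 10^(71.0/10) + 10^(68.7/10) = 9.135e+08.
L_total = 10·log₁₀(9.135e+08) = 89.61 dB.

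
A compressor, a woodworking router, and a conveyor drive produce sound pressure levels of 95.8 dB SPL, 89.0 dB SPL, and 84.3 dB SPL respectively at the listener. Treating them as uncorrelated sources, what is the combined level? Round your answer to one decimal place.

96.9 dB SPL

For uncorrelated sources the intensities add, so convert each level to linear form, sum, and take 10·log₁₀ of the total.
Σ 10^(L/10) = 10^(95.8/10) + 10^(89.0/10) + 10^(84.3/10) = 4.865e+09.
L_total = 10·log₁₀(4.865e+09) = 96.87 dB SPL.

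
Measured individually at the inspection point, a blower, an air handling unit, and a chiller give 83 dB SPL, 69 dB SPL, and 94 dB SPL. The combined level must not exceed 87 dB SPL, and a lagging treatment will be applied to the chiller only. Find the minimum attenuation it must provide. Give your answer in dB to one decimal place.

Everything except the chiller sums to 10^(83/10) + 10^(69/10) = 2.075e+08 in linear terms, 83.17 dB SPL.
The limit corresponds to 10^(87/10) = 5.012e+08; subtracting the fixed part leaves 2.937e+08 for the chiller, i.e. 84.68 dB SPL.
So the chiller must be reduced from 94 to 84.68 dB SPL: IL = 9.32 dB.

9.3 dB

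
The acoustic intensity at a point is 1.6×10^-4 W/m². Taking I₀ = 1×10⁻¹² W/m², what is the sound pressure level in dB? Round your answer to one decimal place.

82.0 dB

I/I₀ = 1.6×10^-4/10⁻¹² = 1.6×10^8, and L = 10·log₁₀(I/I₀).
L = 10·(0.2041 + 8) = 82.04 dB.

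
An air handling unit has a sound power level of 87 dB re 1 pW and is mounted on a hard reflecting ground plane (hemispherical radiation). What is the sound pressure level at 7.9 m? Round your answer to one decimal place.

61.1 dB

L_p = L_w − 10·log₁₀(2π·r²) with r = 7.9 m.
2π·r² = 392.1 m², 10·log₁₀ of that is 25.934 dB.
L_p = 87 − 25.934 = 61.07 dB.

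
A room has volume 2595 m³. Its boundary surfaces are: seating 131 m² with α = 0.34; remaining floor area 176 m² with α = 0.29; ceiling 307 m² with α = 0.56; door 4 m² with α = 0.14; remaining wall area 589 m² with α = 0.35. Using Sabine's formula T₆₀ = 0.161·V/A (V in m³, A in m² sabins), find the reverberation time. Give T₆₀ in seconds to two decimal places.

0.88 s

Summing Sᵢαᵢ: 131·0.34 + 176·0.29 + 307·0.56 + 4·0.14 + 589·0.35 = 474.21 m².
T₆₀ = 0.161·V/A = 0.161·2595/474.21 = 0.881 s.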